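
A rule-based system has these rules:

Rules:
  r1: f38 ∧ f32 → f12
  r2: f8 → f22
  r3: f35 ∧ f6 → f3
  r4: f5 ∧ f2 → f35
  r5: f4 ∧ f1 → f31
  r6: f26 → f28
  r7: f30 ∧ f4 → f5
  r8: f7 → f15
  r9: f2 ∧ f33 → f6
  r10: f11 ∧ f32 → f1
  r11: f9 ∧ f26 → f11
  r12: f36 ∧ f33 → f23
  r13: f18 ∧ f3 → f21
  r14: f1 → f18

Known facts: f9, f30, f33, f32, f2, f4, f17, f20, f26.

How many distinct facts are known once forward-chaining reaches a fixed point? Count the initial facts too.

[1] r6 [f26 → f28]; r7 [f30 ∧ f4 → f5]; r9 [f2 ∧ f33 → f6]; r11 [f9 ∧ f26 → f11]. ⇒ new: f28, f5, f6, f11.
[2] r4 [f5 ∧ f2 → f35]; r10 [f11 ∧ f32 → f1]. ⇒ new: f35, f1.
[3] r3 [f35 ∧ f6 → f3]; r5 [f4 ∧ f1 → f31]; r14 [f1 → f18]. ⇒ new: f3, f31, f18.
[4] r13 [f18 ∧ f3 → f21]. ⇒ new: f21.
Closure: {f1, f11, f17, f18, f2, f20, f21, f26, f28, f3, f30, f31, f32, f33, f35, f4, f5, f6, f9} — 19 facts.

19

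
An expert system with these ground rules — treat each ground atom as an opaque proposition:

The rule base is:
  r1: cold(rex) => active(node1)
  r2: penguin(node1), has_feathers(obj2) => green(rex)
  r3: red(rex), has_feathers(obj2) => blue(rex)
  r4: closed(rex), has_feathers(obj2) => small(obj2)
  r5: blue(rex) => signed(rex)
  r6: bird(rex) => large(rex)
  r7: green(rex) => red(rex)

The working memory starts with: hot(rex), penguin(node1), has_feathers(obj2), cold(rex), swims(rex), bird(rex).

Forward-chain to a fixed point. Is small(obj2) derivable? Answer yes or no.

[1] r1 [cold(rex) => active(node1)]; r2 [penguin(node1), has_feathers(obj2) => green(rex)]; r6 [bird(rex) => large(rex)]. ⇒ new: active(node1), green(rex), large(rex).
[2] r7 [green(rex) => red(rex)]. ⇒ new: red(rex).
[3] r3 [red(rex), has_feathers(obj2) => blue(rex)]. ⇒ new: blue(rex).
[4] r5 [blue(rex) => signed(rex)]. ⇒ new: signed(rex).
Fixed point reached. small(obj2) is concluded only by r4; r4 needs closed(rex) (never derived).

no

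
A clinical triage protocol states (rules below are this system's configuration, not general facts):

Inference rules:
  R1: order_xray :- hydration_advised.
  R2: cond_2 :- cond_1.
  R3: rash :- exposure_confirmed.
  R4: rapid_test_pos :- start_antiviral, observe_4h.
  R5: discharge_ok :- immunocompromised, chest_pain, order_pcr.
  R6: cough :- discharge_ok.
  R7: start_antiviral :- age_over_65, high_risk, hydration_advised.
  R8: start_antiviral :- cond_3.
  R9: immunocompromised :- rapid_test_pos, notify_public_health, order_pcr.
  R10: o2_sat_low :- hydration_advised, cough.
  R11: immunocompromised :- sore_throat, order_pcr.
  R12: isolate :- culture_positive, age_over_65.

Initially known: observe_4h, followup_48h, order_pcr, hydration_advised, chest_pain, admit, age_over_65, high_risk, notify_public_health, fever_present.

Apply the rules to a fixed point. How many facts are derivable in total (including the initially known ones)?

Round 1: R1 [order_xray :- hydration_advised.]; R7 [start_antiviral :- age_over_65, high_risk, hydration_advised.]. Adds order_xray, start_antiviral.
Round 2: R4 [rapid_test_pos :- start_antiviral, observe_4h.]. Adds rapid_test_pos.
Round 3: R9 [immunocompromised :- rapid_test_pos, notify_public_health, order_pcr.]. Adds immunocompromised.
Round 4: R5 [discharge_ok :- immunocompromised, chest_pain, order_pcr.]. Adds discharge_ok.
Round 5: R6 [cough :- discharge_ok.]. Adds cough.
Round 6: R10 [o2_sat_low :- hydration_advised, cough.]. Adds o2_sat_low.
Closure: {admit, age_over_65, chest_pain, cough, discharge_ok, fever_present, followup_48h, high_risk, hydration_advised, immunocompromised, notify_public_health, o2_sat_low, observe_4h, order_pcr, order_xray, rapid_test_pos, start_antiviral} — 17 facts.

17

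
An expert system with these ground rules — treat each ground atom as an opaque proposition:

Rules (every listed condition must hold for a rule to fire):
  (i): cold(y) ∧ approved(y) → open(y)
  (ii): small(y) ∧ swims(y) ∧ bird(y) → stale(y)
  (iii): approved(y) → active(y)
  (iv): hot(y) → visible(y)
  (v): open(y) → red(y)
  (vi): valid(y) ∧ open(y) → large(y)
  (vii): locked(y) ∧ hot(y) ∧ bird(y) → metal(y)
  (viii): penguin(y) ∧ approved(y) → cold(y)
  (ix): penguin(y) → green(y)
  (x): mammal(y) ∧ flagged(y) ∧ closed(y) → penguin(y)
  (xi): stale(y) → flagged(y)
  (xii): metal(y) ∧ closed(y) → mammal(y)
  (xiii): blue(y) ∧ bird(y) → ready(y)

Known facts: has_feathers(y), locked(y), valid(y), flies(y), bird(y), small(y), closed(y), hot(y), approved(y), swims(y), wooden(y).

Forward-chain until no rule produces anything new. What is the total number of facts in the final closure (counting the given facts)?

Round 1: (ii) [small(y) ∧ swims(y) ∧ bird(y) → stale(y)]; (iii) [approved(y) → active(y)]; (iv) [hot(y) → visible(y)]; (vii) [locked(y) ∧ hot(y) ∧ bird(y) → metal(y)]. New: stale(y), active(y), visible(y), metal(y).
Round 2: (xi) [stale(y) → flagged(y)]; (xii) [metal(y) ∧ closed(y) → mammal(y)]. New: flagged(y), mammal(y).
Round 3: (x) [mammal(y) ∧ flagged(y) ∧ closed(y) → penguin(y)]. New: penguin(y).
Round 4: (viii) [penguin(y) ∧ approved(y) → cold(y)]; (ix) [penguin(y) → green(y)]. New: cold(y), green(y).
Round 5: (i) [cold(y) ∧ approved(y) → open(y)]. New: open(y).
Round 6: (v) [open(y) → red(y)]; (vi) [valid(y) ∧ open(y) → large(y)]. New: red(y), large(y).
Closure: {active(y), approved(y), bird(y), closed(y), cold(y), flagged(y), flies(y), green(y), has_feathers(y), hot(y), large(y), locked(y), mammal(y), metal(y), open(y), penguin(y), red(y), small(y), stale(y), swims(y), valid(y), visible(y), wooden(y)} — 23 facts.

23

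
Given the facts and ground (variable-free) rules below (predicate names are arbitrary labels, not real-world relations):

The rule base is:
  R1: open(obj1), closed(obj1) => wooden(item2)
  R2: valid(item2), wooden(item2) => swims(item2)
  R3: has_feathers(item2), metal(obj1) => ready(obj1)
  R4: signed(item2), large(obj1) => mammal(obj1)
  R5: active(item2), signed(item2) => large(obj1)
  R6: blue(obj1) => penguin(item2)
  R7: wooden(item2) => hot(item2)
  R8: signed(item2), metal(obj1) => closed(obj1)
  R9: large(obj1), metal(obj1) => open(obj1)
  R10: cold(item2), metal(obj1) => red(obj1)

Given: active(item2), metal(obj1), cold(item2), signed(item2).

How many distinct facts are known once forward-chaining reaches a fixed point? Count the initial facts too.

Round 1: R5 [active(item2), signed(item2) => large(obj1)]; R8 [signed(item2), metal(obj1) => closed(obj1)]; R10 [cold(item2), metal(obj1) => red(obj1)]. New: large(obj1), closed(obj1), red(obj1).
Round 2: R4 [signed(item2), large(obj1) => mammal(obj1)]; R9 [large(obj1), metal(obj1) => open(obj1)]. New: mammal(obj1), open(obj1).
Round 3: R1 [open(obj1), closed(obj1) => wooden(item2)]. New: wooden(item2).
Round 4: R7 [wooden(item2) => hot(item2)]. New: hot(item2).
Closure: {active(item2), closed(obj1), cold(item2), hot(item2), large(obj1), mammal(obj1), metal(obj1), open(obj1), red(obj1), signed(item2), wooden(item2)} — 11 facts.

11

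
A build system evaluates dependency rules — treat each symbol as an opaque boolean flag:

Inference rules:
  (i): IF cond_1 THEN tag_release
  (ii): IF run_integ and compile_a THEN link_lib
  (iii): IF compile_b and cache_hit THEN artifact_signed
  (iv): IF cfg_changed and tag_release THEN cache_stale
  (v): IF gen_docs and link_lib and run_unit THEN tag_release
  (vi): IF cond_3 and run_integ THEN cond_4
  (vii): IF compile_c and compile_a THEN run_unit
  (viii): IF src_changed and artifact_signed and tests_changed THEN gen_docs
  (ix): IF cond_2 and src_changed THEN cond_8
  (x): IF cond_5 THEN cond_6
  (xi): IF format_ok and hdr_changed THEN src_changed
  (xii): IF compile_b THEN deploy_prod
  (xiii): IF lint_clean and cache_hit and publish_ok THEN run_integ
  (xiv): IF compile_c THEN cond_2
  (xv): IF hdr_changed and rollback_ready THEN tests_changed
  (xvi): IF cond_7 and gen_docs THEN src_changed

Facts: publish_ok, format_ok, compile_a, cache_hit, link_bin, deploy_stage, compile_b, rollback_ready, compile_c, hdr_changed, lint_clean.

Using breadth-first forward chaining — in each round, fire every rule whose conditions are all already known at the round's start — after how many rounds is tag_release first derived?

3

Round 1 — (iii), (vii), (xi), (xii), (xiii), (xiv), (xv), derive artifact_signed, run_unit, src_changed, deploy_prod, run_integ, cond_2, tests_changed.
Round 2 — (ii), (viii), (ix), derive link_lib, gen_docs, cond_8.
Round 3 — (v), derive tag_release.
tag_release first appears in round 3.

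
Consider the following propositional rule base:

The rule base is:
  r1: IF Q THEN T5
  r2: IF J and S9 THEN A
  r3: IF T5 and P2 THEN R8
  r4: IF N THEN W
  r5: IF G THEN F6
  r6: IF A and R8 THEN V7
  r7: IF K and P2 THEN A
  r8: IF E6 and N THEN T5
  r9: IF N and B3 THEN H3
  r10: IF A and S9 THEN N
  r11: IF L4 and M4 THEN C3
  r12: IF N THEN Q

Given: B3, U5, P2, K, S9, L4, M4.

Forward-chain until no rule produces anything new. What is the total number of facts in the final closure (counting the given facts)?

16

Round 1 — r7, r11, derive A, C3.
Round 2 — r10, derive N.
Round 3 — r4, r9, r12, derive W, H3, Q.
Round 4 — r1, derive T5.
Round 5 — r3, derive R8.
Round 6 — r6, derive V7.
Closure: {A, B3, C3, H3, K, L4, M4, N, P2, Q, R8, S9, T5, U5, V7, W} — 16 facts.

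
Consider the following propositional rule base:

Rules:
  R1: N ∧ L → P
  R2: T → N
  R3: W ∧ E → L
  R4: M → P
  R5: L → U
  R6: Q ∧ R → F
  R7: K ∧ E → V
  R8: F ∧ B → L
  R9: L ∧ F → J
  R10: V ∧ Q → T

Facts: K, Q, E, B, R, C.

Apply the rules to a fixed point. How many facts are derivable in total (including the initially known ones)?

Round 1: R6 [Q ∧ R → F]; R7 [K ∧ E → V]. Adds F, V.
Round 2: R8 [F ∧ B → L]; R10 [V ∧ Q → T]. Adds L, T.
Round 3: R2 [T → N]; R5 [L → U]; R9 [L ∧ F → J]. Adds N, U, J.
Round 4: R1 [N ∧ L → P]. Adds P.
Closure: {B, C, E, F, J, K, L, N, P, Q, R, T, U, V} — 14 facts.

14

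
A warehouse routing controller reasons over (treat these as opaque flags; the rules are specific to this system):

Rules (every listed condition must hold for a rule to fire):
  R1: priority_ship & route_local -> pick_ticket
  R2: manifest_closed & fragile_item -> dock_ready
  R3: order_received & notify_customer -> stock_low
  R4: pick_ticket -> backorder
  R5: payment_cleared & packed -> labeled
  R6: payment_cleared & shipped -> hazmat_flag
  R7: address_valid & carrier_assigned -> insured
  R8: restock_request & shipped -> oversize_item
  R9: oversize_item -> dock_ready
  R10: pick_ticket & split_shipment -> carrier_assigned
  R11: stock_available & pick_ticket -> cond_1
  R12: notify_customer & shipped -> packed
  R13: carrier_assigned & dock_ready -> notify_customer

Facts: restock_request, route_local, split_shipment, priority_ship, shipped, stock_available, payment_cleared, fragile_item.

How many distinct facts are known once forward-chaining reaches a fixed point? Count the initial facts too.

18

Round 1: R1 [priority_ship & route_local -> pick_ticket]; R6 [payment_cleared & shipped -> hazmat_flag]; R8 [restock_request & shipped -> oversize_item]. Adds pick_ticket, hazmat_flag, oversize_item.
Round 2: R4 [pick_ticket -> backorder]; R9 [oversize_item -> dock_ready]; R10 [pick_ticket & split_shipment -> carrier_assigned]; R11 [stock_available & pick_ticket -> cond_1]. Adds backorder, dock_ready, carrier_assigned, cond_1.
Round 3: R13 [carrier_assigned & dock_ready -> notify_customer]. Adds notify_customer.
Round 4: R12 [notify_customer & shipped -> packed]. Adds packed.
Round 5: R5 [payment_cleared & packed -> labeled]. Adds labeled.
Closure: {backorder, carrier_assigned, cond_1, dock_ready, fragile_item, hazmat_flag, labeled, notify_customer, oversize_item, packed, payment_cleared, pick_ticket, priority_ship, restock_request, route_local, shipped, split_shipment, stock_available} — 18 facts.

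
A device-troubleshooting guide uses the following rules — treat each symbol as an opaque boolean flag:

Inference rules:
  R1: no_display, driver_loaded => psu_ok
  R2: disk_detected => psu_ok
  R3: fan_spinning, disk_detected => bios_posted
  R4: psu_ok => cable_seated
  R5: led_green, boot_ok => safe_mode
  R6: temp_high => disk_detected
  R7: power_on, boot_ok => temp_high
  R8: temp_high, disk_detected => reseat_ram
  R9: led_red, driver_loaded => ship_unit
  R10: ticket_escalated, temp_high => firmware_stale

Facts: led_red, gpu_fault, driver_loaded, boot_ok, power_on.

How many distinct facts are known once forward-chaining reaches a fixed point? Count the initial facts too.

Round 1: R7 [power_on, boot_ok => temp_high]; R9 [led_red, driver_loaded => ship_unit]. Adds temp_high, ship_unit.
Round 2: R6 [temp_high => disk_detected]. Adds disk_detected.
Round 3: R2 [disk_detected => psu_ok]; R8 [temp_high, disk_detected => reseat_ram]. Adds psu_ok, reseat_ram.
Round 4: R4 [psu_ok => cable_seated]. Adds cable_seated.
Closure: {boot_ok, cable_seated, disk_detected, driver_loaded, gpu_fault, led_red, power_on, psu_ok, reseat_ram, ship_unit, temp_high} — 11 facts.

11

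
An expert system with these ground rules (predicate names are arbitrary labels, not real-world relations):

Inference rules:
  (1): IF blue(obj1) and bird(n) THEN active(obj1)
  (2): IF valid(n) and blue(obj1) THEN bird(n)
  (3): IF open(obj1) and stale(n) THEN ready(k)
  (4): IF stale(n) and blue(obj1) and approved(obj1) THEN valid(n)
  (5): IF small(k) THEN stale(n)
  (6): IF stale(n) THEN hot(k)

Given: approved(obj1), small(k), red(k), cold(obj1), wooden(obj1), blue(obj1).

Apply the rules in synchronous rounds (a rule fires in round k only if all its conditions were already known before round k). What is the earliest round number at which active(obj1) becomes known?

Round 1 — (5), derive stale(n).
Round 2 — (4), (6), derive valid(n), hot(k).
Round 3 — (2), derive bird(n).
Round 4 — (1), derive active(obj1).
active(obj1) first appears in round 4.

4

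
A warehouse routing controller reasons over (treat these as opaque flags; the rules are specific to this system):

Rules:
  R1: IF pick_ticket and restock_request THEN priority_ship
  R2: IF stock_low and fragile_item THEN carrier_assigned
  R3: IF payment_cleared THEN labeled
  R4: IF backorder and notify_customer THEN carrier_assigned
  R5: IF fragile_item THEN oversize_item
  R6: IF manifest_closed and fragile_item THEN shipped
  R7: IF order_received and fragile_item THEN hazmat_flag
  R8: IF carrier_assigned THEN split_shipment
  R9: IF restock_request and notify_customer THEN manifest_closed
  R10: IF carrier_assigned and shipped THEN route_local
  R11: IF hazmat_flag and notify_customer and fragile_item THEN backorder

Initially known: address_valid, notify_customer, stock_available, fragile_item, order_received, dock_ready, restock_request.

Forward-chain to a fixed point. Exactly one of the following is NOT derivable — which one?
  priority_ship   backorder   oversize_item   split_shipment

priority_ship

Round 1 — R5, R7, R9, derive oversize_item, hazmat_flag, manifest_closed.
Round 2 — R6, R11, derive shipped, backorder.
Round 3 — R4, derive carrier_assigned.
Round 4 — R8, R10, derive split_shipment, route_local.
Derived: oversize_item (round 1), backorder (round 2), split_shipment (round 4). priority_ship never appears in any round.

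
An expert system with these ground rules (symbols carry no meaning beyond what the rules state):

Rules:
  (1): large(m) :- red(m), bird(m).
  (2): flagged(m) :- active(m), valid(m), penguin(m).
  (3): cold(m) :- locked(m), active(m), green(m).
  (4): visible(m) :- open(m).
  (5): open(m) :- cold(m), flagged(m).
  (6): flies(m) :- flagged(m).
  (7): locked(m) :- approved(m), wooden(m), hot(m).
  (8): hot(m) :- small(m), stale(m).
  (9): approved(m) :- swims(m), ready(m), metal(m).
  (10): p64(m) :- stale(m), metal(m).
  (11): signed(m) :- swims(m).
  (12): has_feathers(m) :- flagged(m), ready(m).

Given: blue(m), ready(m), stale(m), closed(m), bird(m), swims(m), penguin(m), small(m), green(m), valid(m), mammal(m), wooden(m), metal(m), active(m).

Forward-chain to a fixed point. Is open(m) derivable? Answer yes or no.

yes

Round 1 fires (2), (8), (9), (10), (11), giving flagged(m), hot(m), approved(m), p64(m), signed(m).
Round 2 fires (6), (7), (12), giving flies(m), locked(m), has_feathers(m).
Round 3 fires (3), giving cold(m).
Round 4 fires (5), giving open(m).
Round 5 fires (4), giving visible(m).
open(m) appears in round 4, so it is derivable.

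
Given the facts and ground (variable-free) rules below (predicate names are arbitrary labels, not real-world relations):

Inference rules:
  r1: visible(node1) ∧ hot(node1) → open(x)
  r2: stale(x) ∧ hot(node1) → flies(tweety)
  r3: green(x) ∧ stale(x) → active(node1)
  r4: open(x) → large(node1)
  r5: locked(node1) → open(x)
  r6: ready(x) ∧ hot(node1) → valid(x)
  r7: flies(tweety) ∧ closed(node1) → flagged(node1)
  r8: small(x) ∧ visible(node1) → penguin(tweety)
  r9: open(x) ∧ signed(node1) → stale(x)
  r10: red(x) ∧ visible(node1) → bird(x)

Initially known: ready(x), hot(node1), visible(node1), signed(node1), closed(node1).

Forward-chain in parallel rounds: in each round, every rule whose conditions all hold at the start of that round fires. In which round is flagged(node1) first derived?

4

[1] r1 [visible(node1) ∧ hot(node1) → open(x)]; r6 [ready(x) ∧ hot(node1) → valid(x)]. ⇒ new: open(x), valid(x).
[2] r4 [open(x) → large(node1)]; r9 [open(x) ∧ signed(node1) → stale(x)]. ⇒ new: large(node1), stale(x).
[3] r2 [stale(x) ∧ hot(node1) → flies(tweety)]. ⇒ new: flies(tweety).
[4] r7 [flies(tweety) ∧ closed(node1) → flagged(node1)]. ⇒ new: flagged(node1).
flagged(node1) first appears in round 4.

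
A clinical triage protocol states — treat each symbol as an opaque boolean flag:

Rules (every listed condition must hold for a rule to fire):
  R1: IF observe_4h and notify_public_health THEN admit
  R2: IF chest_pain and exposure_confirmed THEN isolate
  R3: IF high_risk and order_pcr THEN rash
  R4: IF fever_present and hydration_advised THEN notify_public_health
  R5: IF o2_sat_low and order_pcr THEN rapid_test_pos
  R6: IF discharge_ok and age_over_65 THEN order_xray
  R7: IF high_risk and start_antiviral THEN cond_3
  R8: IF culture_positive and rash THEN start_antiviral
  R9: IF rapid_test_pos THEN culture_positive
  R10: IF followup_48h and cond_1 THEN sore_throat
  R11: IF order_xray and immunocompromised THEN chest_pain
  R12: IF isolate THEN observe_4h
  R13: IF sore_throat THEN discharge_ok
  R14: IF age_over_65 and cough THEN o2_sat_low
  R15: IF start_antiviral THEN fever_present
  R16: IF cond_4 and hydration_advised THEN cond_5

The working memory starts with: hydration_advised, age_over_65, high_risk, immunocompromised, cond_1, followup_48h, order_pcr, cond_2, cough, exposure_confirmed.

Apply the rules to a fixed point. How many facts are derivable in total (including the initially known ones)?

[1] R3 [IF high_risk and order_pcr THEN rash]; R10 [IF followup_48h and cond_1 THEN sore_throat]; R14 [IF age_over_65 and cough THEN o2_sat_low]. ⇒ new: rash, sore_throat, o2_sat_low.
[2] R5 [IF o2_sat_low and order_pcr THEN rapid_test_pos]; R13 [IF sore_throat THEN discharge_ok]. ⇒ new: rapid_test_pos, discharge_ok.
[3] R6 [IF discharge_ok and age_over_65 THEN order_xray]; R9 [IF rapid_test_pos THEN culture_positive]. ⇒ new: order_xray, culture_positive.
[4] R8 [IF culture_positive and rash THEN start_antiviral]; R11 [IF order_xray and immunocompromised THEN chest_pain]. ⇒ new: start_antiviral, chest_pain.
[5] R2 [IF chest_pain and exposure_confirmed THEN isolate]; R7 [IF high_risk and start_antiviral THEN cond_3]; R15 [IF start_antiviral THEN fever_present]. ⇒ new: isolate, cond_3, fever_present.
[6] R4 [IF fever_present and hydration_advised THEN notify_public_health]; R12 [IF isolate THEN observe_4h]. ⇒ new: notify_public_health, observe_4h.
[7] R1 [IF observe_4h and notify_public_health THEN admit]. ⇒ new: admit.
Closure: {admit, age_over_65, chest_pain, cond_1, cond_2, cond_3, cough, culture_positive, discharge_ok, exposure_confirmed, fever_present, followup_48h, high_risk, hydration_advised, immunocompromised, isolate, notify_public_health, o2_sat_low, observe_4h, order_pcr, order_xray, rapid_test_pos, rash, sore_throat, start_antiviral} — 25 facts.

25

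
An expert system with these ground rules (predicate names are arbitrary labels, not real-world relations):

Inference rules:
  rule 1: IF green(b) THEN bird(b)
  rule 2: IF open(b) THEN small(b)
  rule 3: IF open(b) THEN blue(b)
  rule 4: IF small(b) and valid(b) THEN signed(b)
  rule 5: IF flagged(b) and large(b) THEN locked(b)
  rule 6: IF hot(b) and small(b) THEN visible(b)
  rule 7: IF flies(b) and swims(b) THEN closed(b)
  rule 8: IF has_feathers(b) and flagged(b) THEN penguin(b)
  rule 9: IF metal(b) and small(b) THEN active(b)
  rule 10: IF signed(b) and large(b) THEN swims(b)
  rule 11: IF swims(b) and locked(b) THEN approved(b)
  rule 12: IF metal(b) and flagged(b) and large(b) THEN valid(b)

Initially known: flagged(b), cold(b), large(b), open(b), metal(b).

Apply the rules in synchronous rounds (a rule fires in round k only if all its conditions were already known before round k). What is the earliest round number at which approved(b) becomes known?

Round 1: rule 2 [IF open(b) THEN small(b)]; rule 3 [IF open(b) THEN blue(b)]; rule 5 [IF flagged(b) and large(b) THEN locked(b)]; rule 12 [IF metal(b) and flagged(b) and large(b) THEN valid(b)]. Adds small(b), blue(b), locked(b), valid(b).
Round 2: rule 4 [IF small(b) and valid(b) THEN signed(b)]; rule 9 [IF metal(b) and small(b) THEN active(b)]. Adds signed(b), active(b).
Round 3: rule 10 [IF signed(b) and large(b) THEN swims(b)]. Adds swims(b).
Round 4: rule 11 [IF swims(b) and locked(b) THEN approved(b)]. Adds approved(b).
approved(b) first appears in round 4.

4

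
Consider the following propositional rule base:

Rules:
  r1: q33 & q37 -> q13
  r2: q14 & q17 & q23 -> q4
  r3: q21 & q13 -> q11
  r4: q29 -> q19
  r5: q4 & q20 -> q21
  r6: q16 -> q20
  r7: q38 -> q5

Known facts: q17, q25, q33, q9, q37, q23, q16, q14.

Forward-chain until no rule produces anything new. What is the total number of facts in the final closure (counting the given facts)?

Round 1 — r1, r2, r6, derive q13, q4, q20.
Round 2 — r5, derive q21.
Round 3 — r3, derive q11.
Closure: {q11, q13, q14, q16, q17, q20, q21, q23, q25, q33, q37, q4, q9} — 13 facts.

13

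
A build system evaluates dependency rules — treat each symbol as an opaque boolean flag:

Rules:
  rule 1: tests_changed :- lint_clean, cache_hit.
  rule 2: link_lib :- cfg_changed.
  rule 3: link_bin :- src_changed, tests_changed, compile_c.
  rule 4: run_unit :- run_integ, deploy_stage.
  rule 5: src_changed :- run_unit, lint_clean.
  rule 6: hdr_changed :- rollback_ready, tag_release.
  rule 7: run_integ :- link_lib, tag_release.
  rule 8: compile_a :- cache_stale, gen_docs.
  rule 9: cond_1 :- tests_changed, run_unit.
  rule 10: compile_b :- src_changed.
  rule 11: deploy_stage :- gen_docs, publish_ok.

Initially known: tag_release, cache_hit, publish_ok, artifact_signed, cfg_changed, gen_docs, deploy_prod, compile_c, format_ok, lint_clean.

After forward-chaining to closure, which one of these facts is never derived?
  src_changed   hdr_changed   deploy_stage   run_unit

Round 1: rule 1 [tests_changed :- lint_clean, cache_hit.]; rule 2 [link_lib :- cfg_changed.]; rule 11 [deploy_stage :- gen_docs, publish_ok.]. New: tests_changed, link_lib, deploy_stage.
Round 2: rule 7 [run_integ :- link_lib, tag_release.]. New: run_integ.
Round 3: rule 4 [run_unit :- run_integ, deploy_stage.]. New: run_unit.
Round 4: rule 5 [src_changed :- run_unit, lint_clean.]; rule 9 [cond_1 :- tests_changed, run_unit.]. New: src_changed, cond_1.
Round 5: rule 3 [link_bin :- src_changed, tests_changed, compile_c.]; rule 10 [compile_b :- src_changed.]. New: link_bin, compile_b.
Derived: src_changed (round 4), deploy_stage (round 1), run_unit (round 3). hdr_changed never appears in any round.

hdr_changed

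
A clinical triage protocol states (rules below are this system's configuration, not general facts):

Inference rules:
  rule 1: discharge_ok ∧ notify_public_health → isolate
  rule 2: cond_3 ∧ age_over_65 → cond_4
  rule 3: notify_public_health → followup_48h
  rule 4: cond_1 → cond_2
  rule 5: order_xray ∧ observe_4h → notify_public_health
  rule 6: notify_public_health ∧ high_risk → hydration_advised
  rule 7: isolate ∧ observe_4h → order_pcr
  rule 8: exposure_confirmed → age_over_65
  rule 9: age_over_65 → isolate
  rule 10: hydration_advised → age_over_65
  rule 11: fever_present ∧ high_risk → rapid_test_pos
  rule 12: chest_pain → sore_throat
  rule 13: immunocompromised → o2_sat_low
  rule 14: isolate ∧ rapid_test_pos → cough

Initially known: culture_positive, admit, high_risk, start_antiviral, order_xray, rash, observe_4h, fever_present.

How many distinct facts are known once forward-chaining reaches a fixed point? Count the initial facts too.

16

Round 1 — rule 5, rule 11, derive notify_public_health, rapid_test_pos.
Round 2 — rule 3, rule 6, derive followup_48h, hydration_advised.
Round 3 — rule 10, derive age_over_65.
Round 4 — rule 9, derive isolate.
Round 5 — rule 7, rule 14, derive order_pcr, cough.
Closure: {admit, age_over_65, cough, culture_positive, fever_present, followup_48h, high_risk, hydration_advised, isolate, notify_public_health, observe_4h, order_pcr, order_xray, rapid_test_pos, rash, start_antiviral} — 16 facts.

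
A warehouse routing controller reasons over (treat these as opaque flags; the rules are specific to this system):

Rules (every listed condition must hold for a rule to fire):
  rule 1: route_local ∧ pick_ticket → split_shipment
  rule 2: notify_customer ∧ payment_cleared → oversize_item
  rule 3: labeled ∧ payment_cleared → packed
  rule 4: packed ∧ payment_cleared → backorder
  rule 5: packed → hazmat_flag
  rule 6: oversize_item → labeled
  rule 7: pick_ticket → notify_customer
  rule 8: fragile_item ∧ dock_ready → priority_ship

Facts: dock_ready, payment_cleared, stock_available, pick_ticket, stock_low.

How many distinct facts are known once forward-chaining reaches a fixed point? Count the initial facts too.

11

Round 1: rule 7 [pick_ticket → notify_customer]. New: notify_customer.
Round 2: rule 2 [notify_customer ∧ payment_cleared → oversize_item]. New: oversize_item.
Round 3: rule 6 [oversize_item → labeled]. New: labeled.
Round 4: rule 3 [labeled ∧ payment_cleared → packed]. New: packed.
Round 5: rule 4 [packed ∧ payment_cleared → backorder]; rule 5 [packed → hazmat_flag]. New: backorder, hazmat_flag.
Closure: {backorder, dock_ready, hazmat_flag, labeled, notify_customer, oversize_item, packed, payment_cleared, pick_ticket, stock_available, stock_low} — 11 facts.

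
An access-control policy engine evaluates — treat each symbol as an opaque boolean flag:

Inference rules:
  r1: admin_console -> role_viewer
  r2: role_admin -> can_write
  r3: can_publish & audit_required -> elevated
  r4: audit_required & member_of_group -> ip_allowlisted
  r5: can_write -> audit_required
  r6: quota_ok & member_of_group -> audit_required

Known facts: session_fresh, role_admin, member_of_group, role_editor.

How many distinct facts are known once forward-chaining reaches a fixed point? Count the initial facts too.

Round 1 fires r2, giving can_write.
Round 2 fires r5, giving audit_required.
Round 3 fires r4, giving ip_allowlisted.
Closure: {audit_required, can_write, ip_allowlisted, member_of_group, role_admin, role_editor, session_fresh} — 7 facts.

7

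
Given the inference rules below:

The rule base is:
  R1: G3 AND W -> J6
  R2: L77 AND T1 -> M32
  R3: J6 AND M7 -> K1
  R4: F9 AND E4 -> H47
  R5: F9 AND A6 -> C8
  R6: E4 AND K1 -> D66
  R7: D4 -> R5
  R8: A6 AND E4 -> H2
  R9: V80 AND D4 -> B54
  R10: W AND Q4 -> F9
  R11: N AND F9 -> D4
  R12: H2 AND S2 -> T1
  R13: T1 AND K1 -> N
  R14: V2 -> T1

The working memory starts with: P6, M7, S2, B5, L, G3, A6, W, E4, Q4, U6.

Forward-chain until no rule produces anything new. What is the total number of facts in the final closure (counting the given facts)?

22

Round 1 — R1, R8, R10, derive J6, H2, F9.
Round 2 — R3, R4, R5, R12, derive K1, H47, C8, T1.
Round 3 — R6, R13, derive D66, N.
Round 4 — R11, derive D4.
Round 5 — R7, derive R5.
Closure: {A6, B5, C8, D4, D66, E4, F9, G3, H2, H47, J6, K1, L, M7, N, P6, Q4, R5, S2, T1, U6, W} — 22 facts.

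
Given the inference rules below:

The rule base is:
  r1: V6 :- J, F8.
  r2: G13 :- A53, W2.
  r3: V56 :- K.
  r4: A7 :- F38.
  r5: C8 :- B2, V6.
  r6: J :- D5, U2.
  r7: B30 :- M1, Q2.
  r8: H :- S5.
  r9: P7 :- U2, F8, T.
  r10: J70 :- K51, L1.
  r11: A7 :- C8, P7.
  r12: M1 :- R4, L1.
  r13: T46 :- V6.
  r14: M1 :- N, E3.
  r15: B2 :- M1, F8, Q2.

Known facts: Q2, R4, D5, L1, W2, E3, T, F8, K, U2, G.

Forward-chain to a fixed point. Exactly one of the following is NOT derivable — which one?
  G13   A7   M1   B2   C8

[1] r3 [V56 :- K.]; r6 [J :- D5, U2.]; r9 [P7 :- U2, F8, T.]; r12 [M1 :- R4, L1.]. ⇒ new: V56, J, P7, M1.
[2] r1 [V6 :- J, F8.]; r7 [B30 :- M1, Q2.]; r15 [B2 :- M1, F8, Q2.]. ⇒ new: V6, B30, B2.
[3] r5 [C8 :- B2, V6.]; r13 [T46 :- V6.]. ⇒ new: C8, T46.
[4] r11 [A7 :- C8, P7.]. ⇒ new: A7.
Derived: B2 (round 2), A7 (round 4), M1 (round 1), C8 (round 3). G13 never appears in any round.

G13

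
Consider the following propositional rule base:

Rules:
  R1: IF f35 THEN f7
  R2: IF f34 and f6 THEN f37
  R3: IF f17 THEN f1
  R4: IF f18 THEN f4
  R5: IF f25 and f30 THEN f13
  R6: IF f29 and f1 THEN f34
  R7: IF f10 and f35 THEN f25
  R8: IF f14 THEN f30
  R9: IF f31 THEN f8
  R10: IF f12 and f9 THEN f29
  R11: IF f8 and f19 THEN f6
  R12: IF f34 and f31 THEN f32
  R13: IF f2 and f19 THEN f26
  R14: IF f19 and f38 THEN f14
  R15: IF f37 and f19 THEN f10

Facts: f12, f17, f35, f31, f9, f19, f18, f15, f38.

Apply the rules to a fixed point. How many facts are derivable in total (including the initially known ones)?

[1] R1 [IF f35 THEN f7]; R3 [IF f17 THEN f1]; R4 [IF f18 THEN f4]; R9 [IF f31 THEN f8]; R10 [IF f12 and f9 THEN f29]; R14 [IF f19 and f38 THEN f14]. ⇒ new: f7, f1, f4, f8, f29, f14.
[2] R6 [IF f29 and f1 THEN f34]; R8 [IF f14 THEN f30]; R11 [IF f8 and f19 THEN f6]. ⇒ new: f34, f30, f6.
[3] R2 [IF f34 and f6 THEN f37]; R12 [IF f34 and f31 THEN f32]. ⇒ new: f37, f32.
[4] R15 [IF f37 and f19 THEN f10]. ⇒ new: f10.
[5] R7 [IF f10 and f35 THEN f25]. ⇒ new: f25.
[6] R5 [IF f25 and f30 THEN f13]. ⇒ new: f13.
Closure: {f1, f10, f12, f13, f14, f15, f17, f18, f19, f25, f29, f30, f31, f32, f34, f35, f37, f38, f4, f6, f7, f8, f9} — 23 facts.

23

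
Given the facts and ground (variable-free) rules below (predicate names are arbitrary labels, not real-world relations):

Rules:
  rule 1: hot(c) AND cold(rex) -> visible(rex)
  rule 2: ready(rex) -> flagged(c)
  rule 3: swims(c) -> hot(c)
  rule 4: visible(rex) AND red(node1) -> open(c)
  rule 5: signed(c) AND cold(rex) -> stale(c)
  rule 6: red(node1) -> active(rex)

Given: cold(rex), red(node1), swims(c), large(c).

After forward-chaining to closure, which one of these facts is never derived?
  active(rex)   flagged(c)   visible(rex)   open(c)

Round 1: rule 3 [swims(c) -> hot(c)]; rule 6 [red(node1) -> active(rex)]. Adds hot(c), active(rex).
Round 2: rule 1 [hot(c) AND cold(rex) -> visible(rex)]. Adds visible(rex).
Round 3: rule 4 [visible(rex) AND red(node1) -> open(c)]. Adds open(c).
Derived: open(c) (round 3), visible(rex) (round 2), active(rex) (round 1). flagged(c) never appears in any round.

flagged(c)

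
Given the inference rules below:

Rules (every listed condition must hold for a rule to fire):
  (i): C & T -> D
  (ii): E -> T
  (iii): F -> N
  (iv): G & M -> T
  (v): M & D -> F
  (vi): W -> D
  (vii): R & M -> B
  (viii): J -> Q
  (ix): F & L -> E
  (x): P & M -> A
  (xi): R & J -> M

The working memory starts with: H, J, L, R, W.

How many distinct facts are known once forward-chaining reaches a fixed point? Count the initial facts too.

Round 1 fires (vi), (viii), (xi), giving D, Q, M.
Round 2 fires (v), (vii), giving F, B.
Round 3 fires (iii), (ix), giving N, E.
Round 4 fires (ii), giving T.
Closure: {B, D, E, F, H, J, L, M, N, Q, R, T, W} — 13 facts.

13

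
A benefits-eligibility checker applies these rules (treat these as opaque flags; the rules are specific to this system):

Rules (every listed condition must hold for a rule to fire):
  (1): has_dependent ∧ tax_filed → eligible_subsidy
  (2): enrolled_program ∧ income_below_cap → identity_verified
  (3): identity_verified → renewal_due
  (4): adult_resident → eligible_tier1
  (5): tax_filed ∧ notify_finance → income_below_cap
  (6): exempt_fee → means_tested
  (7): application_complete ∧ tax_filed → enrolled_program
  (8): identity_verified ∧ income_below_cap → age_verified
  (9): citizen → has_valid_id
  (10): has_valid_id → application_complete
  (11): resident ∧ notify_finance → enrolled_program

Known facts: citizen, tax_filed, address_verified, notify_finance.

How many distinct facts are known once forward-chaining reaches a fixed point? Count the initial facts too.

Round 1: (5) [tax_filed ∧ notify_finance → income_below_cap]; (9) [citizen → has_valid_id]. Adds income_below_cap, has_valid_id.
Round 2: (10) [has_valid_id → application_complete]. Adds application_complete.
Round 3: (7) [application_complete ∧ tax_filed → enrolled_program]. Adds enrolled_program.
Round 4: (2) [enrolled_program ∧ income_below_cap → identity_verified]. Adds identity_verified.
Round 5: (3) [identity_verified → renewal_due]; (8) [identity_verified ∧ income_below_cap → age_verified]. Adds renewal_due, age_verified.
Closure: {address_verified, age_verified, application_complete, citizen, enrolled_program, has_valid_id, identity_verified, income_below_cap, notify_finance, renewal_due, tax_filed} — 11 facts.

11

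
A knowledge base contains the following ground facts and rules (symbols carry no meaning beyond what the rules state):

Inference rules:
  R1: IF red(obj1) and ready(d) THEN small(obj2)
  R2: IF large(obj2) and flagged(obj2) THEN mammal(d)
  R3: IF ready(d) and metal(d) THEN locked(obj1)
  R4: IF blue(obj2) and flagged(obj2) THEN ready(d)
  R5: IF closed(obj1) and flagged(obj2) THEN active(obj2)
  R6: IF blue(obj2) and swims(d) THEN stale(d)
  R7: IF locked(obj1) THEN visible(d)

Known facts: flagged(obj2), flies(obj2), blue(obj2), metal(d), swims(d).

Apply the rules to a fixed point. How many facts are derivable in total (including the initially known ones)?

9

[1] R4 [IF blue(obj2) and flagged(obj2) THEN ready(d)]; R6 [IF blue(obj2) and swims(d) THEN stale(d)]. ⇒ new: ready(d), stale(d).
[2] R3 [IF ready(d) and metal(d) THEN locked(obj1)]. ⇒ new: locked(obj1).
[3] R7 [IF locked(obj1) THEN visible(d)]. ⇒ new: visible(d).
Closure: {blue(obj2), flagged(obj2), flies(obj2), locked(obj1), metal(d), ready(d), stale(d), swims(d), visible(d)} — 9 facts.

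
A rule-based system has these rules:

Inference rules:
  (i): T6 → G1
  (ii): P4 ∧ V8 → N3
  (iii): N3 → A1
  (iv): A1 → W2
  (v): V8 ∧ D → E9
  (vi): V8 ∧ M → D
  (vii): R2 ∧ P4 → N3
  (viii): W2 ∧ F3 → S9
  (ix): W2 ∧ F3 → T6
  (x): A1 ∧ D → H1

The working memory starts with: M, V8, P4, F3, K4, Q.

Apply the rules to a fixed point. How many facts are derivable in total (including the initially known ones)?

Round 1: (ii) [P4 ∧ V8 → N3]; (vi) [V8 ∧ M → D]. New: N3, D.
Round 2: (iii) [N3 → A1]; (v) [V8 ∧ D → E9]. New: A1, E9.
Round 3: (iv) [A1 → W2]; (x) [A1 ∧ D → H1]. New: W2, H1.
Round 4: (viii) [W2 ∧ F3 → S9]; (ix) [W2 ∧ F3 → T6]. New: S9, T6.
Round 5: (i) [T6 → G1]. New: G1.
Closure: {A1, D, E9, F3, G1, H1, K4, M, N3, P4, Q, S9, T6, V8, W2} — 15 facts.

15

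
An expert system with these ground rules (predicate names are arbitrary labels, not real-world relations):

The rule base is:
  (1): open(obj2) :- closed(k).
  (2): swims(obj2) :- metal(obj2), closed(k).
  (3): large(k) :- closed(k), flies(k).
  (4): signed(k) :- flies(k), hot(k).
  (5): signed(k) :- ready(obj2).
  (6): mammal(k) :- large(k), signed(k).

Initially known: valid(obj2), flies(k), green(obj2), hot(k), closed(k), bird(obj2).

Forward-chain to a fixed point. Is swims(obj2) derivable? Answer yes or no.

Round 1 — (1), (3), (4), derive open(obj2), large(k), signed(k).
Round 2 — (6), derive mammal(k).
Fixed point reached. swims(obj2) is concluded only by (2); (2) needs metal(obj2) (never derived).

no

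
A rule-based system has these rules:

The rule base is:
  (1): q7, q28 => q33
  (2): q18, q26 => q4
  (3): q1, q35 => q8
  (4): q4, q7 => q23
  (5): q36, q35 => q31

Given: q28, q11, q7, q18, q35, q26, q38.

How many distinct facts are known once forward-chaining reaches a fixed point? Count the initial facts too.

Round 1: (1) [q7, q28 => q33]; (2) [q18, q26 => q4]. Adds q33, q4.
Round 2: (4) [q4, q7 => q23]. Adds q23.
Closure: {q11, q18, q23, q26, q28, q33, q35, q38, q4, q7} — 10 facts.

10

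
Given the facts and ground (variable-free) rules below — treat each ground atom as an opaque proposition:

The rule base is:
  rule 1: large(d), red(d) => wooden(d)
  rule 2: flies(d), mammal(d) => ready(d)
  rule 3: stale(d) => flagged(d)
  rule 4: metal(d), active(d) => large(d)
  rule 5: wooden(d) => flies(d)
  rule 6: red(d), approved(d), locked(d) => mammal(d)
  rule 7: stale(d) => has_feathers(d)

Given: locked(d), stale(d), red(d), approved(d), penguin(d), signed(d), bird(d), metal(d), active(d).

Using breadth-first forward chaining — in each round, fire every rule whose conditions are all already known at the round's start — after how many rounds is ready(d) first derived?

4

[1] rule 3 [stale(d) => flagged(d)]; rule 4 [metal(d), active(d) => large(d)]; rule 6 [red(d), approved(d), locked(d) => mammal(d)]; rule 7 [stale(d) => has_feathers(d)]. ⇒ new: flagged(d), large(d), mammal(d), has_feathers(d).
[2] rule 1 [large(d), red(d) => wooden(d)]. ⇒ new: wooden(d).
[3] rule 5 [wooden(d) => flies(d)]. ⇒ new: flies(d).
[4] rule 2 [flies(d), mammal(d) => ready(d)]. ⇒ new: ready(d).
ready(d) first appears in round 4.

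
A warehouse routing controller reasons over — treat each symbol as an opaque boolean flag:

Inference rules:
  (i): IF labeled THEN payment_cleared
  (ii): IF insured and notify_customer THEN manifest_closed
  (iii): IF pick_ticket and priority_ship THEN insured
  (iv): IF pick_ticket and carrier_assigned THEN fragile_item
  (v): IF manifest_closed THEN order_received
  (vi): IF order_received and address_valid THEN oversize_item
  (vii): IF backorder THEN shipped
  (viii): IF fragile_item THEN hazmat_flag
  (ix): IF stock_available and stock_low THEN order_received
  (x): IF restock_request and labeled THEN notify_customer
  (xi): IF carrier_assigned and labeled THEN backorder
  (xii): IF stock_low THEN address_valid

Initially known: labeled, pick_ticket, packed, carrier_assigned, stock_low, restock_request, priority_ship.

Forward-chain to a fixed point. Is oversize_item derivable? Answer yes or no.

yes

Round 1 fires (i), (iii), (iv), (x), (xi), (xii), giving payment_cleared, insured, fragile_item, notify_customer, backorder, address_valid.
Round 2 fires (ii), (vii), (viii), giving manifest_closed, shipped, hazmat_flag.
Round 3 fires (v), giving order_received.
Round 4 fires (vi), giving oversize_item.
oversize_item appears in round 4, so it is derivable.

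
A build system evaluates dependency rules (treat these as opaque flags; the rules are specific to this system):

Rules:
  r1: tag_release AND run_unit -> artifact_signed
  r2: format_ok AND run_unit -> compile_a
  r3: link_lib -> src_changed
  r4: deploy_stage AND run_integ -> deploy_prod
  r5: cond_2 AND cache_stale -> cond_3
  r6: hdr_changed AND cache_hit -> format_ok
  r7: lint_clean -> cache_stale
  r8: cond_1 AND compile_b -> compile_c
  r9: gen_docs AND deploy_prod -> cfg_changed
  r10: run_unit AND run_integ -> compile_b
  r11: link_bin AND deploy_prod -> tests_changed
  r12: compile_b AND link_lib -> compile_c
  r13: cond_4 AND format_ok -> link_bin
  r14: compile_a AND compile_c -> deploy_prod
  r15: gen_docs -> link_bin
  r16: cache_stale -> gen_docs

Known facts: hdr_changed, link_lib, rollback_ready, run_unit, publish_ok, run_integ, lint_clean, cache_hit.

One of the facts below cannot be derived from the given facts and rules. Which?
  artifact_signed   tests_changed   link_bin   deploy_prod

artifact_signed

[1] r3 [link_lib -> src_changed]; r6 [hdr_changed AND cache_hit -> format_ok]; r7 [lint_clean -> cache_stale]; r10 [run_unit AND run_integ -> compile_b]. ⇒ new: src_changed, format_ok, cache_stale, compile_b.
[2] r2 [format_ok AND run_unit -> compile_a]; r12 [compile_b AND link_lib -> compile_c]; r16 [cache_stale -> gen_docs]. ⇒ new: compile_a, compile_c, gen_docs.
[3] r14 [compile_a AND compile_c -> deploy_prod]; r15 [gen_docs -> link_bin]. ⇒ new: deploy_prod, link_bin.
[4] r9 [gen_docs AND deploy_prod -> cfg_changed]; r11 [link_bin AND deploy_prod -> tests_changed]. ⇒ new: cfg_changed, tests_changed.
Derived: link_bin (round 3), deploy_prod (round 3), tests_changed (round 4). artifact_signed never appears in any round.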